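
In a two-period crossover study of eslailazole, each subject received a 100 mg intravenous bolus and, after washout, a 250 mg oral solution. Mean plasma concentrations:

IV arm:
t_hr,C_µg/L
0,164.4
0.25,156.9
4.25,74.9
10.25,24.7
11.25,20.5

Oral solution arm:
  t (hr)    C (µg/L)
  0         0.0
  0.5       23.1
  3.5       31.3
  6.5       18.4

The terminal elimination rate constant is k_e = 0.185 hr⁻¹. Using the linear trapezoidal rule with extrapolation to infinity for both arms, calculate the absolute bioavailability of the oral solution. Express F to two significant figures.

F = 0.11

Trapezoidal AUC_0→11.25 (IV):
  [0→0.25]: (164.4+156.9)/2 × 0.25 = 40.1625
  [0.25→4.25]: (156.9+74.9)/2 × 4 = 463.6
  [4.25→10.25]: (74.9+24.7)/2 × 6 = 298.8
  [10.25→11.25]: (24.7+20.5)/2 × 1 = 22.6
  Sum = 825.1625 µg/L·hr
IV tail: 20.5/0.185 = 110.811; AUC_iv,0→∞ = 825.1625 + 110.811 = 935.9735 µg/L·hr
Trapezoidal AUC_0→6.5 (oral solution):
  [0→0.5]: (0.0+23.1)/2 × 0.5 = 5.775
  [0.5→3.5]: (23.1+31.3)/2 × 3 = 81.6
  [3.5→6.5]: (31.3+18.4)/2 × 3 = 74.55
  Sum = 161.925 µg/L·hr
oral solution tail: 18.4/0.185 = 99.459; AUC_ev,0→∞ = 161.925 + 99.459 = 261.384 µg/L·hr
F = (AUC_ev/D_ev)/(AUC_iv/D_iv) = (261.384/250)/(935.9735/100) = 1.045536/9.359735 = 0.1117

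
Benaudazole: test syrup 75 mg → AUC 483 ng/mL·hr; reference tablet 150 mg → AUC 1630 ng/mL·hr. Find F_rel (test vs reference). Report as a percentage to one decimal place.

F_rel = 59.3%

F_rel = (AUC_test/D_test) / (AUC_ref/D_ref)
      = (483/75) / (1630/150)
      = 6.44 / 10.8667 = 0.5926 = 59.26%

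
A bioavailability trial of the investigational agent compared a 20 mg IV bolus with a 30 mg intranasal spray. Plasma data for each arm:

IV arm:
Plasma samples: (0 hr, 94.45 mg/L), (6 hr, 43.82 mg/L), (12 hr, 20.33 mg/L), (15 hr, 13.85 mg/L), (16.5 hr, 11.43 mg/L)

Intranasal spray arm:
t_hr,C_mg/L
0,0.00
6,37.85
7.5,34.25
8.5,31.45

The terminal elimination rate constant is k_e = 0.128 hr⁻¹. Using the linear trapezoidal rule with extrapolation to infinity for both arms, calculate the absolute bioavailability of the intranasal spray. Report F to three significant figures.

F = 0.388

Trapezoidal AUC_0→16.5 (IV):
  [0→6]: (94.45+43.82)/2 × 6 = 414.81
  [6→12]: (43.82+20.33)/2 × 6 = 192.45
  [12→15]: (20.33+13.85)/2 × 3 = 51.27
  [15→16.5]: (13.85+11.43)/2 × 1.5 = 18.96
  Sum = 677.49 mg/L·hr
IV tail: 11.43/0.128 = 89.297; AUC_iv,0→∞ = 677.49 + 89.297 = 766.787 mg/L·hr
Trapezoidal AUC_0→8.5 (intranasal spray):
  [0→6]: (0.00+37.85)/2 × 6 = 113.55
  [6→7.5]: (37.85+34.25)/2 × 1.5 = 54.075
  [7.5→8.5]: (34.25+31.45)/2 × 1 = 32.85
  Sum = 200.475 mg/L·hr
intranasal spray tail: 31.45/0.128 = 245.703; AUC_ev,0→∞ = 200.475 + 245.703 = 446.178 mg/L·hr
F = (AUC_ev/D_ev)/(AUC_iv/D_iv) = (446.178/30)/(766.787/20) = 14.8726/38.33935 = 0.3879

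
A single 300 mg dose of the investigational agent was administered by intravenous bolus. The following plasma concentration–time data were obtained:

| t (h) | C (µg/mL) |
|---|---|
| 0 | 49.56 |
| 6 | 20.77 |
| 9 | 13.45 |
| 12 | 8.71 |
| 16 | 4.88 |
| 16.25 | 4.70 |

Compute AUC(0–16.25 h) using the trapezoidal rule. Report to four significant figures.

AUC = 323.9 µg/mL·h

Trapezoidal AUC_0→16.25:
  [0→6]: (49.56+20.77)/2 × 6 = 210.99
  [6→9]: (20.77+13.45)/2 × 3 = 51.33
  [9→12]: (13.45+8.71)/2 × 3 = 33.24
  [12→16]: (8.71+4.88)/2 × 4 = 27.18
  [16→16.25]: (4.88+4.70)/2 × 0.25 = 1.1975
  Sum = 323.9375 µg/mL·h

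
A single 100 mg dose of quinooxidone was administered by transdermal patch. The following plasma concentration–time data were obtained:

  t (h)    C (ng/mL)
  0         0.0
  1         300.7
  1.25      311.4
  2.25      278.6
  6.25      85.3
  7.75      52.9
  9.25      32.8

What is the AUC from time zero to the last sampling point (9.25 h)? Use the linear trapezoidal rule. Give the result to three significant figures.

AUC = 1420 ng/mL·h

Trapezoidal AUC_0→9.25:
  [0→1]: (0.0+300.7)/2 × 1 = 150.35
  [1→1.25]: (300.7+311.4)/2 × 0.25 = 76.5125
  [1.25→2.25]: (311.4+278.6)/2 × 1 = 295.0
  [2.25→6.25]: (278.6+85.3)/2 × 4 = 727.8
  [6.25→7.75]: (85.3+52.9)/2 × 1.5 = 103.65
  [7.75→9.25]: (52.9+32.8)/2 × 1.5 = 64.275
  Sum = 1417.5875 ng/mL·h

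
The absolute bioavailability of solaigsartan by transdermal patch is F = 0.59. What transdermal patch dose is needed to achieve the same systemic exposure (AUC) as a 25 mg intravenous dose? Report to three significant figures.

For equal systemic exposure: F × D_ev = D_iv
D_ev = D_iv / F = 25 / 0.59 = 42.3729 mg

D_transdermal = 42.4 mg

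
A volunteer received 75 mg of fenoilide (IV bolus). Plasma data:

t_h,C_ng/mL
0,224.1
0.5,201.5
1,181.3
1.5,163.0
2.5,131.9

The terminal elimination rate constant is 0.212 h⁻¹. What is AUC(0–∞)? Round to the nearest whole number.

Trapezoidal AUC_0→2.5:
  [0→0.5]: (224.1+201.5)/2 × 0.5 = 106.4
  [0.5→1]: (201.5+181.3)/2 × 0.5 = 95.7
  [1→1.5]: (181.3+163.0)/2 × 0.5 = 86.075
  [1.5→2.5]: (163.0+131.9)/2 × 1 = 147.45
  Sum = 435.625 ng/mL·h
Extrapolated tail: C_last / k_e = 131.9 / 0.212 = 622.170
AUC_0→∞ = 435.625 + 622.170 = 1057.795 ng/mL·h

AUC = 1058 ng/mL·h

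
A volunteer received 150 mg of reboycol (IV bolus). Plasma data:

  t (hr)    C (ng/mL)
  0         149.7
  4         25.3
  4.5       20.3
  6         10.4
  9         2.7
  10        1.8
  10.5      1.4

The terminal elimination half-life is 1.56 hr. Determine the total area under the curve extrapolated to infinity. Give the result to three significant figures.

Trapezoidal AUC_0→10.5:
  [0→4]: (149.7+25.3)/2 × 4 = 350.0
  [4→4.5]: (25.3+20.3)/2 × 0.5 = 11.4
  [4.5→6]: (20.3+10.4)/2 × 1.5 = 23.025
  [6→9]: (10.4+2.7)/2 × 3 = 19.65
  [9→10]: (2.7+1.8)/2 × 1 = 2.25
  [10→10.5]: (1.8+1.4)/2 × 0.5 = 0.8
  Sum = 407.125 ng/mL·hr
k_e = ln2 / t½ = 0.693147 / 1.56 = 0.4443 hr^-1
Extrapolated tail: C_last / k_e = 1.4 / 0.4443 = 3.151
AUC_0→∞ = 407.125 + 3.151 = 410.276 ng/mL·hr

AUC = 410 ng/mL·hr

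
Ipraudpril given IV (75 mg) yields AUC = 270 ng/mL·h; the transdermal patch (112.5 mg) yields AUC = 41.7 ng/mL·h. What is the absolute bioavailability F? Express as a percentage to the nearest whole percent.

F = (AUC_ev / D_ev) / (AUC_iv / D_iv)
  = (41.7/112.5) / (270/75)
  = 0.370667 / 3.6 = 0.1030
  = 10.30%

F = 10%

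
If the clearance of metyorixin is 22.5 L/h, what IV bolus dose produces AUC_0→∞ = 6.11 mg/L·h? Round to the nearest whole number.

Dose = 137 mg

Dose_iv = CL × AUC_0→∞
     = 22.5 × 6.11 = 137.475 mg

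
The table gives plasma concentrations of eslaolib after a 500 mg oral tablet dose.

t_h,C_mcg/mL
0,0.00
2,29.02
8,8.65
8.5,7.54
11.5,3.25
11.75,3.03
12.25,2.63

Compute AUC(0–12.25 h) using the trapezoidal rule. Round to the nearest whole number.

Trapezoidal AUC_0→12.25:
  [0→2]: (0.00+29.02)/2 × 2 = 29.02
  [2→8]: (29.02+8.65)/2 × 6 = 113.01
  [8→8.5]: (8.65+7.54)/2 × 0.5 = 4.0475
  [8.5→11.5]: (7.54+3.25)/2 × 3 = 16.185
  [11.5→11.75]: (3.25+3.03)/2 × 0.25 = 0.785
  [11.75→12.25]: (3.03+2.63)/2 × 0.5 = 1.415
  Sum = 164.4625 mcg/mL·h

AUC = 164 mcg/mL·h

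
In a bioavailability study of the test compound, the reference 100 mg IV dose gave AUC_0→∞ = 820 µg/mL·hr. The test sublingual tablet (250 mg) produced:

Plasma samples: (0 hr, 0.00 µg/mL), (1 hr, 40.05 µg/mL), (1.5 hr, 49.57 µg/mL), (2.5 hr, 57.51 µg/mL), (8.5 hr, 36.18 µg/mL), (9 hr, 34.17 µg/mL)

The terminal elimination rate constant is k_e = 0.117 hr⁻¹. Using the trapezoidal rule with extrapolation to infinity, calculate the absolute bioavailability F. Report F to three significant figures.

Trapezoidal AUC_0→9 (sublingual tablet):
  [0→1]: (0.00+40.05)/2 × 1 = 20.025
  [1→1.5]: (40.05+49.57)/2 × 0.5 = 22.405
  [1.5→2.5]: (49.57+57.51)/2 × 1 = 53.54
  [2.5→8.5]: (57.51+36.18)/2 × 6 = 281.07
  [8.5→9]: (36.18+34.17)/2 × 0.5 = 17.5875
  Sum = 394.6275 µg/mL·hr
Tail: C_last/k_e = 34.17/0.117 = 292.051
AUC_0→∞ (sublingual tablet) = 394.6275 + 292.051 = 686.6785 µg/mL·hr
F = (AUC_ev/D_ev)/(AUC_iv/D_iv) = (686.6785/250)/(820/100) = 2.746714/8.2 = 0.3350

F = 0.335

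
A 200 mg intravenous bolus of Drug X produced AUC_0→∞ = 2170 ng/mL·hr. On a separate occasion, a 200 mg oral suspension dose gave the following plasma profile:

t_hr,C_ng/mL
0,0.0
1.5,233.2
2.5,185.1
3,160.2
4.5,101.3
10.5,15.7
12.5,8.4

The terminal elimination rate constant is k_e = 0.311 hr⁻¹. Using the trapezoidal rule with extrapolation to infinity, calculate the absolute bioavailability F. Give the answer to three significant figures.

Trapezoidal AUC_0→12.5 (oral suspension):
  [0→1.5]: (0.0+233.2)/2 × 1.5 = 174.9
  [1.5→2.5]: (233.2+185.1)/2 × 1 = 209.15
  [2.5→3]: (185.1+160.2)/2 × 0.5 = 86.325
  [3→4.5]: (160.2+101.3)/2 × 1.5 = 196.125
  [4.5→10.5]: (101.3+15.7)/2 × 6 = 351.0
  [10.5→12.5]: (15.7+8.4)/2 × 2 = 24.1
  Sum = 1041.6 ng/mL·hr
Tail: C_last/k_e = 8.4/0.311 = 27.010
AUC_0→∞ (oral suspension) = 1041.6 + 27.010 = 1068.61 ng/mL·hr
F = (AUC_ev/D_ev)/(AUC_iv/D_iv) = (1068.61/200)/(2170/200) = 5.34305/10.85 = 0.4924

F = 0.492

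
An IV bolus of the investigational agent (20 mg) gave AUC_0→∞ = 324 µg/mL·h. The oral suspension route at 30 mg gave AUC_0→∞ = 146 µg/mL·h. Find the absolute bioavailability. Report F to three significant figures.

F = 0.300

F = (AUC_ev / D_ev) / (AUC_iv / D_iv)
  = (146/30) / (324/20)
  = 4.86667 / 16.2 = 0.3004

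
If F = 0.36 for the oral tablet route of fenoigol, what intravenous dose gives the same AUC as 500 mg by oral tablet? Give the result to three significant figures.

Systemic exposure from an extravascular dose = F × D_ev, so the equivalent IV dose is F × D_ev.
D_iv = F × D_ev = 0.36 × 500 = 180 mg

D_iv = 180 mg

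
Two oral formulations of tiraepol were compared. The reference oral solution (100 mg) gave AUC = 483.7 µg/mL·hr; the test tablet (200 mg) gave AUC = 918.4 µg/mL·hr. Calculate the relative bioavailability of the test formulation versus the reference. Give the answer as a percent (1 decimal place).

F_rel = (AUC_test/D_test) / (AUC_ref/D_ref)
      = (918.4/200) / (483.7/100)
      = 4.592 / 4.837 = 0.9493 = 94.93%

F_rel = 94.9%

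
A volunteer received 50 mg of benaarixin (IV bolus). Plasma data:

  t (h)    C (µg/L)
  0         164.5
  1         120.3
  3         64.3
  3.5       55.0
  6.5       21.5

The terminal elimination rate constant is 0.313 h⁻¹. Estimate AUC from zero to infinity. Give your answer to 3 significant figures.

Trapezoidal AUC_0→6.5:
  [0→1]: (164.5+120.3)/2 × 1 = 142.4
  [1→3]: (120.3+64.3)/2 × 2 = 184.6
  [3→3.5]: (64.3+55.0)/2 × 0.5 = 29.825
  [3.5→6.5]: (55.0+21.5)/2 × 3 = 114.75
  Sum = 471.575 µg/L·h
Extrapolated tail: C_last / k_e = 21.5 / 0.313 = 68.690
AUC_0→∞ = 471.575 + 68.690 = 540.265 µg/L·h

AUC = 540 µg/L·h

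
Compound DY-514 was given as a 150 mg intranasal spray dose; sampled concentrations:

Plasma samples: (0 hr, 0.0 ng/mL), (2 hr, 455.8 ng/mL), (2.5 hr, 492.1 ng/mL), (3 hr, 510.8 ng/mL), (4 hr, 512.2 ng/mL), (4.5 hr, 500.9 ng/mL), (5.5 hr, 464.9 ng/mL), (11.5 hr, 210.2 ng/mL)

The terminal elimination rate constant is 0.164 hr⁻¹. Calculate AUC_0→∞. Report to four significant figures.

AUC = 5498 ng/mL·hr

Trapezoidal AUC_0→11.5:
  [0→2]: (0.0+455.8)/2 × 2 = 455.8
  [2→2.5]: (455.8+492.1)/2 × 0.5 = 236.975
  [2.5→3]: (492.1+510.8)/2 × 0.5 = 250.725
  [3→4]: (510.8+512.2)/2 × 1 = 511.5
  [4→4.5]: (512.2+500.9)/2 × 0.5 = 253.275
  [4.5→5.5]: (500.9+464.9)/2 × 1 = 482.9
  [5.5→11.5]: (464.9+210.2)/2 × 6 = 2025.3
  Sum = 4216.475 ng/mL·hr
Extrapolated tail: C_last / k_e = 210.2 / 0.164 = 1281.707
AUC_0→∞ = 4216.475 + 1281.707 = 5498.182 ng/mL·hr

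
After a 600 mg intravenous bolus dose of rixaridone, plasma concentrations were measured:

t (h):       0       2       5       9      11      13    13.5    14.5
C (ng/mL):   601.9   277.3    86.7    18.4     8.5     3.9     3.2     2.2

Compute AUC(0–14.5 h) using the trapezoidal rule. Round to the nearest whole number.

AUC = 1679 ng/mL·h

Trapezoidal AUC_0→14.5:
  [0→2]: (601.9+277.3)/2 × 2 = 879.2
  [2→5]: (277.3+86.7)/2 × 3 = 546.0
  [5→9]: (86.7+18.4)/2 × 4 = 210.2
  [9→11]: (18.4+8.5)/2 × 2 = 26.9
  [11→13]: (8.5+3.9)/2 × 2 = 12.4
  [13→13.5]: (3.9+3.2)/2 × 0.5 = 1.775
  [13.5→14.5]: (3.2+2.2)/2 × 1 = 2.7
  Sum = 1679.175 ng/mL·h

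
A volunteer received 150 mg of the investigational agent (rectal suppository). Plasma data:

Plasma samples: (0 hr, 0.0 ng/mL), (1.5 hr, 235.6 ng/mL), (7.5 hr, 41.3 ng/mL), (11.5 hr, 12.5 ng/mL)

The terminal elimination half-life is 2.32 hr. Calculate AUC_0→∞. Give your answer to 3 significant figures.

Trapezoidal AUC_0→11.5:
  [0→1.5]: (0.0+235.6)/2 × 1.5 = 176.7
  [1.5→7.5]: (235.6+41.3)/2 × 6 = 830.7
  [7.5→11.5]: (41.3+12.5)/2 × 4 = 107.6
  Sum = 1115.0 ng/mL·hr
k_e = ln2 / t½ = 0.693147 / 2.32 = 0.2988 hr^-1
Extrapolated tail: C_last / k_e = 12.5 / 0.2988 = 41.834
AUC_0→∞ = 1115.0 + 41.834 = 1156.834 ng/mL·hr

AUC = 1160 ng/mL·hr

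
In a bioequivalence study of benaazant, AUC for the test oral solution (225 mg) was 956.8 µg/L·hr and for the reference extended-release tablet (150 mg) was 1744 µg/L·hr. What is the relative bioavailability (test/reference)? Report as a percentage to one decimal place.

F_rel = 36.6%

F_rel = (AUC_test/D_test) / (AUC_ref/D_ref)
      = (956.8/225) / (1744/150)
      = 4.25244 / 11.6267 = 0.3657 = 36.57%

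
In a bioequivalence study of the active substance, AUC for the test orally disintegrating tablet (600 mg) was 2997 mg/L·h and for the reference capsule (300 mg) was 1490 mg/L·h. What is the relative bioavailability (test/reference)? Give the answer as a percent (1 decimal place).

F_rel = (AUC_test/D_test) / (AUC_ref/D_ref)
      = (2997/600) / (1490/300)
      = 4.995 / 4.96667 = 1.0057 = 100.57%

F_rel = 100.6%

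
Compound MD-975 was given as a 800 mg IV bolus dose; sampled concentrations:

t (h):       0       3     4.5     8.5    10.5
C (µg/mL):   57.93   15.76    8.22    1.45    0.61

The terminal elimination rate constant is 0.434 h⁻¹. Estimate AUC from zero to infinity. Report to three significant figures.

Trapezoidal AUC_0→10.5:
  [0→3]: (57.93+15.76)/2 × 3 = 110.535
  [3→4.5]: (15.76+8.22)/2 × 1.5 = 17.985
  [4.5→8.5]: (8.22+1.45)/2 × 4 = 19.34
  [8.5→10.5]: (1.45+0.61)/2 × 2 = 2.06
  Sum = 149.92 µg/mL·h
Extrapolated tail: C_last / k_e = 0.61 / 0.434 = 1.406
AUC_0→∞ = 149.92 + 1.406 = 151.326 µg/mL·h

AUC = 151 µg/mL·h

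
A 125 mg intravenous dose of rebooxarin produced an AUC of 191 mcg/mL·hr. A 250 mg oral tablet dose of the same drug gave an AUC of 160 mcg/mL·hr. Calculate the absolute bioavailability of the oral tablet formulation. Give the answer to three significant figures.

F = 0.419

F = (AUC_ev / D_ev) / (AUC_iv / D_iv)
  = (160/250) / (191/125)
  = 0.64 / 1.528 = 0.4188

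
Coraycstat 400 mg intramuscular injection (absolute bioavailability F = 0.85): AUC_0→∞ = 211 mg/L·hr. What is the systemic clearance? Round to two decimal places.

CL = 1.61 L/hr

CL = F × Dose / AUC_0→∞
   = 0.85 × 400 / 211 = 1.61137 L/hr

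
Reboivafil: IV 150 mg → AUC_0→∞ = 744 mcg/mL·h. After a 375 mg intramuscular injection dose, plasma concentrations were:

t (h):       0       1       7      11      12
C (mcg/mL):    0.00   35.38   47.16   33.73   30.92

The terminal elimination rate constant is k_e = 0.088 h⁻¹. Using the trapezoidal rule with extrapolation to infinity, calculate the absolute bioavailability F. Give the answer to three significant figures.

F = 0.436

Trapezoidal AUC_0→12 (intramuscular injection):
  [0→1]: (0.00+35.38)/2 × 1 = 17.69
  [1→7]: (35.38+47.16)/2 × 6 = 247.62
  [7→11]: (47.16+33.73)/2 × 4 = 161.78
  [11→12]: (33.73+30.92)/2 × 1 = 32.325
  Sum = 459.415 mcg/mL·h
Tail: C_last/k_e = 30.92/0.088 = 351.364
AUC_0→∞ (intramuscular injection) = 459.415 + 351.364 = 810.779 mcg/mL·h
F = (AUC_ev/D_ev)/(AUC_iv/D_iv) = (810.779/375)/(744/150) = 2.16208/4.96 = 0.4359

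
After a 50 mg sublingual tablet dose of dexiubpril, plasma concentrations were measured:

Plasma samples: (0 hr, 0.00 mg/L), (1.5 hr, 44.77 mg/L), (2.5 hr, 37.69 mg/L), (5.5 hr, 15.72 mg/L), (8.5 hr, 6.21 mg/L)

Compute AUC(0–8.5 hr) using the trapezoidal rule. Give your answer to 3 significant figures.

AUC = 188 mg/L·hr

Trapezoidal AUC_0→8.5:
  [0→1.5]: (0.00+44.77)/2 × 1.5 = 33.5775
  [1.5→2.5]: (44.77+37.69)/2 × 1 = 41.23
  [2.5→5.5]: (37.69+15.72)/2 × 3 = 80.115
  [5.5→8.5]: (15.72+6.21)/2 × 3 = 32.895
  Sum = 187.8175 mg/L·hr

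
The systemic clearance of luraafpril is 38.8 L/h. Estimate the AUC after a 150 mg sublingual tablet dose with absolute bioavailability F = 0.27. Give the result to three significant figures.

AUC = 1.04 mg/L·h

AUC_0→∞ = F × Dose / CL
        = 0.27 × 150 / 38.8 = 1.04381 mg/L·h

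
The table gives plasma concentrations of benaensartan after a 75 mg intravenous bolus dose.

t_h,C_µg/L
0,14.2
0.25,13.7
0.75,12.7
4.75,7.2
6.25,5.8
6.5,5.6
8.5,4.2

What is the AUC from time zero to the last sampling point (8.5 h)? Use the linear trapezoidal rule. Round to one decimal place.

Trapezoidal AUC_0→8.5:
  [0→0.25]: (14.2+13.7)/2 × 0.25 = 3.4875
  [0.25→0.75]: (13.7+12.7)/2 × 0.5 = 6.6
  [0.75→4.75]: (12.7+7.2)/2 × 4 = 39.8
  [4.75→6.25]: (7.2+5.8)/2 × 1.5 = 9.75
  [6.25→6.5]: (5.8+5.6)/2 × 0.25 = 1.425
  [6.5→8.5]: (5.6+4.2)/2 × 2 = 9.8
  Sum = 70.8625 µg/L·h

AUC = 70.9 µg/L·h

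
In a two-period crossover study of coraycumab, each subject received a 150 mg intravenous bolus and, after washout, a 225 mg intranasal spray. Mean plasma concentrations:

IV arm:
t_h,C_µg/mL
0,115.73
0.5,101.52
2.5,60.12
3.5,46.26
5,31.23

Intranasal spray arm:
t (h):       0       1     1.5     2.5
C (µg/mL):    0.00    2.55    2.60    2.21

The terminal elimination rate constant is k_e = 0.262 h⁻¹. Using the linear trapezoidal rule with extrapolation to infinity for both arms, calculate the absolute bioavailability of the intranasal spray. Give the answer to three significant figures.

F = 0.0200

Trapezoidal AUC_0→5 (IV):
  [0→0.5]: (115.73+101.52)/2 × 0.5 = 54.3125
  [0.5→2.5]: (101.52+60.12)/2 × 2 = 161.64
  [2.5→3.5]: (60.12+46.26)/2 × 1 = 53.19
  [3.5→5]: (46.26+31.23)/2 × 1.5 = 58.1175
  Sum = 327.26 µg/mL·h
IV tail: 31.23/0.262 = 119.198; AUC_iv,0→∞ = 327.26 + 119.198 = 446.458 µg/mL·h
Trapezoidal AUC_0→2.5 (intranasal spray):
  [0→1]: (0.00+2.55)/2 × 1 = 1.275
  [1→1.5]: (2.55+2.60)/2 × 0.5 = 1.2875
  [1.5→2.5]: (2.60+2.21)/2 × 1 = 2.405
  Sum = 4.9675 µg/mL·h
intranasal spray tail: 2.21/0.262 = 8.435; AUC_ev,0→∞ = 4.9675 + 8.435 = 13.4025 µg/mL·h
F = (AUC_ev/D_ev)/(AUC_iv/D_iv) = (13.4025/225)/(446.458/150) = 0.0595667/2.97639 = 0.0200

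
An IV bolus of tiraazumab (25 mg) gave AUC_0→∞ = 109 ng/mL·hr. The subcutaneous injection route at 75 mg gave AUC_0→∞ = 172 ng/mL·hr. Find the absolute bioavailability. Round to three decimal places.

F = (AUC_ev / D_ev) / (AUC_iv / D_iv)
  = (172/75) / (109/25)
  = 2.29333 / 4.36 = 0.5260

F = 0.526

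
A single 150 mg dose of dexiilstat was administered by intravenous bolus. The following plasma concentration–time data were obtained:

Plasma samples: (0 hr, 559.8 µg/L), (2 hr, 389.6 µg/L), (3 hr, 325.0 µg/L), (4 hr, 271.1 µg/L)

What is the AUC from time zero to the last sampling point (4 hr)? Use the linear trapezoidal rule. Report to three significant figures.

Trapezoidal AUC_0→4:
  [0→2]: (559.8+389.6)/2 × 2 = 949.4
  [2→3]: (389.6+325.0)/2 × 1 = 357.3
  [3→4]: (325.0+271.1)/2 × 1 = 298.05
  Sum = 1604.75 µg/L·hr

AUC = 1600 µg/L·hr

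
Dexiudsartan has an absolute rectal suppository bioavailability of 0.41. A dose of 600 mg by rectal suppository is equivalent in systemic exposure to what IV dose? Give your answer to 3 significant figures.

Systemic exposure from an extravascular dose = F × D_ev, so the equivalent IV dose is F × D_ev.
D_iv = F × D_ev = 0.41 × 600 = 246 mg

D_iv = 246 mg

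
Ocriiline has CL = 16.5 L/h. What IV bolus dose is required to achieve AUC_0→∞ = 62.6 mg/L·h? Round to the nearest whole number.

Dose = 1033 mg

Dose_iv = CL × AUC_0→∞
     = 16.5 × 62.6 = 1032.9 mg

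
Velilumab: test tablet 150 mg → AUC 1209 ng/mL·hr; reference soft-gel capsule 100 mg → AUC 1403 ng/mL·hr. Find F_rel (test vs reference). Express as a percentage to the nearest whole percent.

F_rel = 57%

F_rel = (AUC_test/D_test) / (AUC_ref/D_ref)
      = (1209/150) / (1403/100)
      = 8.06 / 14.03 = 0.5745 = 57.45%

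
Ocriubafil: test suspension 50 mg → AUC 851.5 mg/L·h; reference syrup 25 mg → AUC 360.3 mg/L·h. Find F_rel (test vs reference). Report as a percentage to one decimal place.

F_rel = (AUC_test/D_test) / (AUC_ref/D_ref)
      = (851.5/50) / (360.3/25)
      = 17.03 / 14.412 = 1.1817 = 118.17%

F_rel = 118.2%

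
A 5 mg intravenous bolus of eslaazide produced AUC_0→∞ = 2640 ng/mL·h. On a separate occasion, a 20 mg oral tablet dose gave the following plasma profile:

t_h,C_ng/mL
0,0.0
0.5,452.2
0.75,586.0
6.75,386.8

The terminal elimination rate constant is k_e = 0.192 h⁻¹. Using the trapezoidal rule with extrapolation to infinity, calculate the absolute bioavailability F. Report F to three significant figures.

F = 0.490

Trapezoidal AUC_0→6.75 (oral tablet):
  [0→0.5]: (0.0+452.2)/2 × 0.5 = 113.05
  [0.5→0.75]: (452.2+586.0)/2 × 0.25 = 129.775
  [0.75→6.75]: (586.0+386.8)/2 × 6 = 2918.4
  Sum = 3161.225 ng/mL·h
Tail: C_last/k_e = 386.8/0.192 = 2014.583
AUC_0→∞ (oral tablet) = 3161.225 + 2014.583 = 5175.808 ng/mL·h
F = (AUC_ev/D_ev)/(AUC_iv/D_iv) = (5175.808/20)/(2640/5) = 258.7904/528 = 0.4901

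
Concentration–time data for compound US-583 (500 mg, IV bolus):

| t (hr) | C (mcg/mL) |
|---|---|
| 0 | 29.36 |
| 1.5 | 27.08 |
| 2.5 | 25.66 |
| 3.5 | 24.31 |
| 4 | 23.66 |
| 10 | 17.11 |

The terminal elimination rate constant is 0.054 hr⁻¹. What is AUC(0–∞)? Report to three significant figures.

Trapezoidal AUC_0→10:
  [0→1.5]: (29.36+27.08)/2 × 1.5 = 42.33
  [1.5→2.5]: (27.08+25.66)/2 × 1 = 26.37
  [2.5→3.5]: (25.66+24.31)/2 × 1 = 24.985
  [3.5→4]: (24.31+23.66)/2 × 0.5 = 11.9925
  [4→10]: (23.66+17.11)/2 × 6 = 122.31
  Sum = 227.9875 mcg/mL·hr
Extrapolated tail: C_last / k_e = 17.11 / 0.054 = 316.852
AUC_0→∞ = 227.9875 + 316.852 = 544.8395 mcg/mL·hr

AUC = 545 mcg/mL·hr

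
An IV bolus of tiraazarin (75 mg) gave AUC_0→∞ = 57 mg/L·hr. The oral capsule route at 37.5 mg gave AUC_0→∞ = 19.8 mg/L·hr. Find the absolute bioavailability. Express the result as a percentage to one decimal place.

F = (AUC_ev / D_ev) / (AUC_iv / D_iv)
  = (19.8/37.5) / (57/75)
  = 0.528 / 0.76 = 0.6947
  = 69.47%

F = 69.5%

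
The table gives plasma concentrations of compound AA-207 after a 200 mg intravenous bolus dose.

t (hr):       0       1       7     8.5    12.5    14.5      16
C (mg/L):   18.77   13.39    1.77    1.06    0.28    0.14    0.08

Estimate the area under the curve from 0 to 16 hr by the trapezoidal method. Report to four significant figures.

Trapezoidal AUC_0→16:
  [0→1]: (18.77+13.39)/2 × 1 = 16.08
  [1→7]: (13.39+1.77)/2 × 6 = 45.48
  [7→8.5]: (1.77+1.06)/2 × 1.5 = 2.1225
  [8.5→12.5]: (1.06+0.28)/2 × 4 = 2.68
  [12.5→14.5]: (0.28+0.14)/2 × 2 = 0.42
  [14.5→16]: (0.14+0.08)/2 × 1.5 = 0.165
  Sum = 66.9475 mg/L·hr

AUC = 66.95 mg/L·hr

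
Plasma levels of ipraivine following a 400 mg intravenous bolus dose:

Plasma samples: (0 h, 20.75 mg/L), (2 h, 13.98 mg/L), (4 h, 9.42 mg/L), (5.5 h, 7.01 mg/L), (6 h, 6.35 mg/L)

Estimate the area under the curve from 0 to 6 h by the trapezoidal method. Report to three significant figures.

AUC = 73.8 mg/L·h

Trapezoidal AUC_0→6:
  [0→2]: (20.75+13.98)/2 × 2 = 34.73
  [2→4]: (13.98+9.42)/2 × 2 = 23.4
  [4→5.5]: (9.42+7.01)/2 × 1.5 = 12.3225
  [5.5→6]: (7.01+6.35)/2 × 0.5 = 3.34
  Sum = 73.7925 mg/L·h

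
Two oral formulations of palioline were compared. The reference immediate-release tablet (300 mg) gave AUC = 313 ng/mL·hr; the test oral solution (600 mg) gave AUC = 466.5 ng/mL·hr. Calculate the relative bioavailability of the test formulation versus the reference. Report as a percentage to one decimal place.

F_rel = 74.5%

F_rel = (AUC_test/D_test) / (AUC_ref/D_ref)
      = (466.5/600) / (313/300)
      = 0.7775 / 1.04333 = 0.7452 = 74.52%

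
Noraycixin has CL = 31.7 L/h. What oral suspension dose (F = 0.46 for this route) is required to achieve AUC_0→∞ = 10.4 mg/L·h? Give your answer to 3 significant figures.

Dose = 717 mg

Dose = CL × AUC_0→∞ / F
     = 31.7 × 10.4 / 0.46 = 716.696 mg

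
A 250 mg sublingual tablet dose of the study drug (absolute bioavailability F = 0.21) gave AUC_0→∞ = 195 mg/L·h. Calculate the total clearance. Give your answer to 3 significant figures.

CL = 0.269 L/h

CL = F × Dose / AUC_0→∞
   = 0.21 × 250 / 195 = 0.269231 L/h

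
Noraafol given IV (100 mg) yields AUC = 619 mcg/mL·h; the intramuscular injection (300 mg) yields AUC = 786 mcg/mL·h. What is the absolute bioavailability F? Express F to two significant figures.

F = 0.42

F = (AUC_ev / D_ev) / (AUC_iv / D_iv)
  = (786/300) / (619/100)
  = 2.62 / 6.19 = 0.4233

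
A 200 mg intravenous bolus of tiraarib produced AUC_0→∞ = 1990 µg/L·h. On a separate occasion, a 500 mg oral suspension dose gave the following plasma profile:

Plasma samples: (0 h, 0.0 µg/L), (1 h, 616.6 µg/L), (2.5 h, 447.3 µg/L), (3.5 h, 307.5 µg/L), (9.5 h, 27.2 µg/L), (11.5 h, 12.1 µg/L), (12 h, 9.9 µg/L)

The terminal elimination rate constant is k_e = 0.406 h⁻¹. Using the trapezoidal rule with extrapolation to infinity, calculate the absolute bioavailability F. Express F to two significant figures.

F = 0.51

Trapezoidal AUC_0→12 (oral suspension):
  [0→1]: (0.0+616.6)/2 × 1 = 308.3
  [1→2.5]: (616.6+447.3)/2 × 1.5 = 797.925
  [2.5→3.5]: (447.3+307.5)/2 × 1 = 377.4
  [3.5→9.5]: (307.5+27.2)/2 × 6 = 1004.1
  [9.5→11.5]: (27.2+12.1)/2 × 2 = 39.3
  [11.5→12]: (12.1+9.9)/2 × 0.5 = 5.5
  Sum = 2532.525 µg/L·h
Tail: C_last/k_e = 9.9/0.406 = 24.384
AUC_0→∞ (oral suspension) = 2532.525 + 24.384 = 2556.909 µg/L·h
F = (AUC_ev/D_ev)/(AUC_iv/D_iv) = (2556.909/500)/(1990/200) = 5.113818/9.95 = 0.5140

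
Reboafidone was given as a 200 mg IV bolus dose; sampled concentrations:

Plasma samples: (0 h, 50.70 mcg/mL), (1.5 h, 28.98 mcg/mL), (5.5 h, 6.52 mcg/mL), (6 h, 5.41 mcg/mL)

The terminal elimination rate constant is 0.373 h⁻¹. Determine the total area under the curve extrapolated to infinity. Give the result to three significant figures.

AUC = 148 mcg/mL·h

Trapezoidal AUC_0→6:
  [0→1.5]: (50.70+28.98)/2 × 1.5 = 59.76
  [1.5→5.5]: (28.98+6.52)/2 × 4 = 71.0
  [5.5→6]: (6.52+5.41)/2 × 0.5 = 2.9825
  Sum = 133.7425 mcg/mL·h
Extrapolated tail: C_last / k_e = 5.41 / 0.373 = 14.504
AUC_0→∞ = 133.7425 + 14.504 = 148.2465 mcg/mL·h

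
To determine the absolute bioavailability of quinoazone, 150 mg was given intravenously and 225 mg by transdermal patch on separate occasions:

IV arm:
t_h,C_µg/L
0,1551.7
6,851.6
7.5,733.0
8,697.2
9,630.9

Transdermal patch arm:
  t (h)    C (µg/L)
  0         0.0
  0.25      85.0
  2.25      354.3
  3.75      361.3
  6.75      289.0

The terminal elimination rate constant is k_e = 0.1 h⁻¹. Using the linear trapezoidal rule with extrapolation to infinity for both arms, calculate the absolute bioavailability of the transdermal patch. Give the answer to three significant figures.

Trapezoidal AUC_0→9 (IV):
  [0→6]: (1551.7+851.6)/2 × 6 = 7209.9
  [6→7.5]: (851.6+733.0)/2 × 1.5 = 1188.45
  [7.5→8]: (733.0+697.2)/2 × 0.5 = 357.55
  [8→9]: (697.2+630.9)/2 × 1 = 664.05
  Sum = 9419.95 µg/L·h
IV tail: 630.9/0.1 = 6309.000; AUC_iv,0→∞ = 9419.95 + 6309.000 = 15728.95 µg/L·h
Trapezoidal AUC_0→6.75 (transdermal patch):
  [0→0.25]: (0.0+85.0)/2 × 0.25 = 10.625
  [0.25→2.25]: (85.0+354.3)/2 × 2 = 439.3
  [2.25→3.75]: (354.3+361.3)/2 × 1.5 = 536.7
  [3.75→6.75]: (361.3+289.0)/2 × 3 = 975.45
  Sum = 1962.075 µg/L·h
transdermal patch tail: 289.0/0.1 = 2890.000; AUC_ev,0→∞ = 1962.075 + 2890.000 = 4852.075 µg/L·h
F = (AUC_ev/D_ev)/(AUC_iv/D_iv) = (4852.075/225)/(15728.95/150) = 21.5648/104.86 = 0.2057

F = 0.206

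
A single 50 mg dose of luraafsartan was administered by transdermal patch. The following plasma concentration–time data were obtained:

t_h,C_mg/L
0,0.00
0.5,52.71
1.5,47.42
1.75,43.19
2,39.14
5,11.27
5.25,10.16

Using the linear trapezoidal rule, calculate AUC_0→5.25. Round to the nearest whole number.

Trapezoidal AUC_0→5.25:
  [0→0.5]: (0.00+52.71)/2 × 0.5 = 13.1775
  [0.5→1.5]: (52.71+47.42)/2 × 1 = 50.065
  [1.5→1.75]: (47.42+43.19)/2 × 0.25 = 11.32625
  [1.75→2]: (43.19+39.14)/2 × 0.25 = 10.29125
  [2→5]: (39.14+11.27)/2 × 3 = 75.615
  [5→5.25]: (11.27+10.16)/2 × 0.25 = 2.67875
  Sum = 163.15375 mg/L·h

AUC = 163 mg/L·h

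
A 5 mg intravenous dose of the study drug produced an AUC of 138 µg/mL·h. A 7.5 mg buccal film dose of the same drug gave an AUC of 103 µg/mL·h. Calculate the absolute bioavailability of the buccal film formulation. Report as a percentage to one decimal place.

F = 49.8%

F = (AUC_ev / D_ev) / (AUC_iv / D_iv)
  = (103/7.5) / (138/5)
  = 13.7333 / 27.6 = 0.4976
  = 49.76%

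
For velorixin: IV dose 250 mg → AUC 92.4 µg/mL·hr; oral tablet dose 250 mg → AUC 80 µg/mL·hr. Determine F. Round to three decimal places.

F = (AUC_ev / D_ev) / (AUC_iv / D_iv)
  = (80/250) / (92.4/250)
  = 0.32 / 0.3696 = 0.8658

F = 0.866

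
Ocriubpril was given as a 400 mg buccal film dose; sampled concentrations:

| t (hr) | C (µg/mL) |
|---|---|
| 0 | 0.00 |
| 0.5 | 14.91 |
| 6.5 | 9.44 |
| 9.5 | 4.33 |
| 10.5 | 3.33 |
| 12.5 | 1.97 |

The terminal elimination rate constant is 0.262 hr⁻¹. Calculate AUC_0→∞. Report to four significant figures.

AUC = 114.1 µg/mL·hr

Trapezoidal AUC_0→12.5:
  [0→0.5]: (0.00+14.91)/2 × 0.5 = 3.7275
  [0.5→6.5]: (14.91+9.44)/2 × 6 = 73.05
  [6.5→9.5]: (9.44+4.33)/2 × 3 = 20.655
  [9.5→10.5]: (4.33+3.33)/2 × 1 = 3.83
  [10.5→12.5]: (3.33+1.97)/2 × 2 = 5.3
  Sum = 106.5625 µg/mL·hr
Extrapolated tail: C_last / k_e = 1.97 / 0.262 = 7.519
AUC_0→∞ = 106.5625 + 7.519 = 114.0815 µg/mL·hr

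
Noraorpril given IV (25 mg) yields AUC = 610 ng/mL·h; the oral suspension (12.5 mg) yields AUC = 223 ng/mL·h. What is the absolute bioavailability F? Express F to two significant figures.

F = (AUC_ev / D_ev) / (AUC_iv / D_iv)
  = (223/12.5) / (610/25)
  = 17.84 / 24.4 = 0.7311

F = 0.73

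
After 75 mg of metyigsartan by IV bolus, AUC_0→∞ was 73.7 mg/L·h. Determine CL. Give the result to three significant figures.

CL = Dose_iv / AUC_0→∞
   = 75 / 73.7 = 1.01764 L/h

CL = 1.02 L/h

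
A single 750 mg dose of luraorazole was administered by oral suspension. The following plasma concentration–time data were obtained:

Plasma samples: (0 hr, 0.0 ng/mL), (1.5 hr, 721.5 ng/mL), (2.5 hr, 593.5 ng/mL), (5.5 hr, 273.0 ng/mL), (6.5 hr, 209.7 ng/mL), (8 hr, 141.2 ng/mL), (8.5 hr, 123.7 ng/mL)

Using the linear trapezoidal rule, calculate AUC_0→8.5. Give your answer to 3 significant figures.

AUC = 3070 ng/mL·hr

Trapezoidal AUC_0→8.5:
  [0→1.5]: (0.0+721.5)/2 × 1.5 = 541.125
  [1.5→2.5]: (721.5+593.5)/2 × 1 = 657.5
  [2.5→5.5]: (593.5+273.0)/2 × 3 = 1299.75
  [5.5→6.5]: (273.0+209.7)/2 × 1 = 241.35
  [6.5→8]: (209.7+141.2)/2 × 1.5 = 263.175
  [8→8.5]: (141.2+123.7)/2 × 0.5 = 66.225
  Sum = 3069.125 ng/mL·hr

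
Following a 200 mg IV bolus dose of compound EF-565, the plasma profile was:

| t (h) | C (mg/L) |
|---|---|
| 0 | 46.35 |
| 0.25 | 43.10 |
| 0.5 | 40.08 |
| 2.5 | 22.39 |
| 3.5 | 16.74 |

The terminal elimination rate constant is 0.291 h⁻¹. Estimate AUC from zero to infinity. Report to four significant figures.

Trapezoidal AUC_0→3.5:
  [0→0.25]: (46.35+43.10)/2 × 0.25 = 11.18125
  [0.25→0.5]: (43.10+40.08)/2 × 0.25 = 10.3975
  [0.5→2.5]: (40.08+22.39)/2 × 2 = 62.47
  [2.5→3.5]: (22.39+16.74)/2 × 1 = 19.565
  Sum = 103.61375 mg/L·h
Extrapolated tail: C_last / k_e = 16.74 / 0.291 = 57.526
AUC_0→∞ = 103.61375 + 57.526 = 161.13975 mg/L·h

AUC = 161.1 mg/L·h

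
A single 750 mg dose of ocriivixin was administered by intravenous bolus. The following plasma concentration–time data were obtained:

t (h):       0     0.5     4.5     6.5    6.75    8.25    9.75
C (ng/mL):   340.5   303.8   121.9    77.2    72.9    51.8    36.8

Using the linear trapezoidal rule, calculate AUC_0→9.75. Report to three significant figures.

Trapezoidal AUC_0→9.75:
  [0→0.5]: (340.5+303.8)/2 × 0.5 = 161.075
  [0.5→4.5]: (303.8+121.9)/2 × 4 = 851.4
  [4.5→6.5]: (121.9+77.2)/2 × 2 = 199.1
  [6.5→6.75]: (77.2+72.9)/2 × 0.25 = 18.7625
  [6.75→8.25]: (72.9+51.8)/2 × 1.5 = 93.525
  [8.25→9.75]: (51.8+36.8)/2 × 1.5 = 66.45
  Sum = 1390.3125 ng/mL·h

AUC = 1390 ng/mL·h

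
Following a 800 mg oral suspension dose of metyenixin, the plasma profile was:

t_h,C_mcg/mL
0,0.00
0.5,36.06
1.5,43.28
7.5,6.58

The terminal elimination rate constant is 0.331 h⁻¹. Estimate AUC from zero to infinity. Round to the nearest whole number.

AUC = 218 mcg/mL·h

Trapezoidal AUC_0→7.5:
  [0→0.5]: (0.00+36.06)/2 × 0.5 = 9.015
  [0.5→1.5]: (36.06+43.28)/2 × 1 = 39.67
  [1.5→7.5]: (43.28+6.58)/2 × 6 = 149.58
  Sum = 198.265 mcg/mL·h
Extrapolated tail: C_last / k_e = 6.58 / 0.331 = 19.879
AUC_0→∞ = 198.265 + 19.879 = 218.144 mcg/mL·h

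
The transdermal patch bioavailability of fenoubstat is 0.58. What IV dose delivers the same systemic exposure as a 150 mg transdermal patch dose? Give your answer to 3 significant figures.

D_iv = 87.0 mg

Systemic exposure from an extravascular dose = F × D_ev, so the equivalent IV dose is F × D_ev.
D_iv = F × D_ev = 0.58 × 150 = 87 mg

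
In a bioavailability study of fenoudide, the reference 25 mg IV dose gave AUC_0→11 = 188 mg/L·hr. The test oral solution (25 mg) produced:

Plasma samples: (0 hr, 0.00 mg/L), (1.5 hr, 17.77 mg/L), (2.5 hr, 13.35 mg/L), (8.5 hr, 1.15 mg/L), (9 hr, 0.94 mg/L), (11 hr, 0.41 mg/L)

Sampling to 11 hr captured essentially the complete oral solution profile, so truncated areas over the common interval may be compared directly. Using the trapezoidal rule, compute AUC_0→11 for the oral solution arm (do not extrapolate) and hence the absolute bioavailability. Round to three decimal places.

Trapezoidal AUC_0→11 (oral solution):
  [0→1.5]: (0.00+17.77)/2 × 1.5 = 13.3275
  [1.5→2.5]: (17.77+13.35)/2 × 1 = 15.56
  [2.5→8.5]: (13.35+1.15)/2 × 6 = 43.5
  [8.5→9]: (1.15+0.94)/2 × 0.5 = 0.5225
  [9→11]: (0.94+0.41)/2 × 2 = 1.35
  Sum = 74.26 mg/L·hr
F = (AUC_ev/D_ev)/(AUC_iv/D_iv) = (74.26/25)/(188/25) = 2.9704/7.52 = 0.3950

F = 0.395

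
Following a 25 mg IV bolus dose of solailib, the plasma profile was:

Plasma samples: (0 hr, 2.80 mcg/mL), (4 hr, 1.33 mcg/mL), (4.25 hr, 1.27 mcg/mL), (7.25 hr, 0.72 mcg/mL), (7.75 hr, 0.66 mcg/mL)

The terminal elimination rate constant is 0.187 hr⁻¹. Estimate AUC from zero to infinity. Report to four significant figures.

AUC = 15.44 mcg/mL·hr

Trapezoidal AUC_0→7.75:
  [0→4]: (2.80+1.33)/2 × 4 = 8.26
  [4→4.25]: (1.33+1.27)/2 × 0.25 = 0.325
  [4.25→7.25]: (1.27+0.72)/2 × 3 = 2.985
  [7.25→7.75]: (0.72+0.66)/2 × 0.5 = 0.345
  Sum = 11.915 mcg/mL·hr
Extrapolated tail: C_last / k_e = 0.66 / 0.187 = 3.529
AUC_0→∞ = 11.915 + 3.529 = 15.444 mcg/mL·hr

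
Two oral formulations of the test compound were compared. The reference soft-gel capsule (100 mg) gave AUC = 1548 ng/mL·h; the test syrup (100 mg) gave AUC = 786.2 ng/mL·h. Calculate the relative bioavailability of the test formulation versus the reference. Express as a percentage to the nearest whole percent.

F_rel = 51%

F_rel = (AUC_test/D_test) / (AUC_ref/D_ref)
      = (786.2/100) / (1548/100)
      = 7.862 / 15.48 = 0.5079 = 50.79%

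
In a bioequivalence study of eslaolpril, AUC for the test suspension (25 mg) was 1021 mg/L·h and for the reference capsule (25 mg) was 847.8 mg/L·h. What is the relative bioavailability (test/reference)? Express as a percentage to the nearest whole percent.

F_rel = 120%

F_rel = (AUC_test/D_test) / (AUC_ref/D_ref)
      = (1021/25) / (847.8/25)
      = 40.84 / 33.912 = 1.2043 = 120.43%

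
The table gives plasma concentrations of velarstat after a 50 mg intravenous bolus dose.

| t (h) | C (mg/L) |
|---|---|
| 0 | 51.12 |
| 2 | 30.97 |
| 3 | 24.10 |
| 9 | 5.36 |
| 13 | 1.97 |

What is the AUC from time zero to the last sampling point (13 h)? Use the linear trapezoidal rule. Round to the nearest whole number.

Trapezoidal AUC_0→13:
  [0→2]: (51.12+30.97)/2 × 2 = 82.09
  [2→3]: (30.97+24.10)/2 × 1 = 27.535
  [3→9]: (24.10+5.36)/2 × 6 = 88.38
  [9→13]: (5.36+1.97)/2 × 4 = 14.66
  Sum = 212.665 mg/L·h

AUC = 213 mg/L·h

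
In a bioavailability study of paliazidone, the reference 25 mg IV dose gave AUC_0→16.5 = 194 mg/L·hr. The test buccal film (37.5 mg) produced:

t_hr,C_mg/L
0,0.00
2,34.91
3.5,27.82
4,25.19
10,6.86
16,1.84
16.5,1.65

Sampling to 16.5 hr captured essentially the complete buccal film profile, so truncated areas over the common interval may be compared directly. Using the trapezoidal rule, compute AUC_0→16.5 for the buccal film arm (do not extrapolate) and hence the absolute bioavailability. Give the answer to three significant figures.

Trapezoidal AUC_0→16.5 (buccal film):
  [0→2]: (0.00+34.91)/2 × 2 = 34.91
  [2→3.5]: (34.91+27.82)/2 × 1.5 = 47.0475
  [3.5→4]: (27.82+25.19)/2 × 0.5 = 13.2525
  [4→10]: (25.19+6.86)/2 × 6 = 96.15
  [10→16]: (6.86+1.84)/2 × 6 = 26.1
  [16→16.5]: (1.84+1.65)/2 × 0.5 = 0.8725
  Sum = 218.3325 mg/L·hr
F = (AUC_ev/D_ev)/(AUC_iv/D_iv) = (218.3325/37.5)/(194/25) = 5.8222/7.76 = 0.7503

F = 0.750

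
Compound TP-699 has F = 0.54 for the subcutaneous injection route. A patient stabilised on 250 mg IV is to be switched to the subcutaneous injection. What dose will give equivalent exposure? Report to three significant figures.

D_subcutaneous = 463 mg

For equal systemic exposure: F × D_ev = D_iv
D_ev = D_iv / F = 250 / 0.54 = 462.963 mg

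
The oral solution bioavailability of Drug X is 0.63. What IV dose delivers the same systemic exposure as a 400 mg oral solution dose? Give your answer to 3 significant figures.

D_iv = 252 mg

Systemic exposure from an extravascular dose = F × D_ev, so the equivalent IV dose is F × D_ev.
D_iv = F × D_ev = 0.63 × 400 = 252 mg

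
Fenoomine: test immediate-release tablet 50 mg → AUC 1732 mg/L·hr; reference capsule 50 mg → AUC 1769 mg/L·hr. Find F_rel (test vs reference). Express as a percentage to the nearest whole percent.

F_rel = 98%

F_rel = (AUC_test/D_test) / (AUC_ref/D_ref)
      = (1732/50) / (1769/50)
      = 34.64 / 35.38 = 0.9791 = 97.91%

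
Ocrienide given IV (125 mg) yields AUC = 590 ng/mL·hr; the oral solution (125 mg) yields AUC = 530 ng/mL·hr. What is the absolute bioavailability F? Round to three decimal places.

F = (AUC_ev / D_ev) / (AUC_iv / D_iv)
  = (530/125) / (590/125)
  = 4.24 / 4.72 = 0.8983

F = 0.898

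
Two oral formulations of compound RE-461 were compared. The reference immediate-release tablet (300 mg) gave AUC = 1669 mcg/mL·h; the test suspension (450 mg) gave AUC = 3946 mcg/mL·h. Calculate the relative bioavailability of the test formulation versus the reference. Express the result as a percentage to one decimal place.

F_rel = (AUC_test/D_test) / (AUC_ref/D_ref)
      = (3946/450) / (1669/300)
      = 8.76889 / 5.56333 = 1.5762 = 157.62%

F_rel = 157.6%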